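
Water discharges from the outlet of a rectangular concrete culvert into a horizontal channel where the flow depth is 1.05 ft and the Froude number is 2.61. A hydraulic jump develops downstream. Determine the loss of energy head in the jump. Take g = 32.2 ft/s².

ΔE = 0.896 ft

Fr₁ = 2.61 (given).
From the momentum equation for a rectangular channel, y₂/y₁ = ½[√(1 + 8Fr₁²) − 1] = ½[√55.50 − 1] = 3.22.
y₂ = 3.22 × 1.05 = 3.39 ft.
V₁ = Fr₁·√(g·y₁) = 2.61×√(32.2×1.05) = 15.2 ft/s; q = V₁·y₁ = 15.9 ft²/s. V₂ = q/y₂ = 15.9/3.39 = 4.71 ft/s. E₁ = y₁ + V₁²/2g = 4.63 ft; E₂ = y₂ + V₂²/2g = 3.73 ft. ΔE = E₁ − E₂ = 0.896 ft.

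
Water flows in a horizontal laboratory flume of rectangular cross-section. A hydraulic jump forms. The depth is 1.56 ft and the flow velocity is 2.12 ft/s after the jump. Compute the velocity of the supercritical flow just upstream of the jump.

V₁ = 13.7 ft/s

Fr₂ = V₂/√(g·y₂) = 2.12/√(32.2×1.56) = 0.299.
From the momentum equation (using Fr₂), y₁/y₂ = ½[√(1 + 8Fr₂²) − 1] = ½[√1.716 − 1] = 0.155.
y₁ = 0.155 × 1.56 = 0.242 ft.
V₁ = q/y₁ = 3.31/0.242 = 13.7 ft/s.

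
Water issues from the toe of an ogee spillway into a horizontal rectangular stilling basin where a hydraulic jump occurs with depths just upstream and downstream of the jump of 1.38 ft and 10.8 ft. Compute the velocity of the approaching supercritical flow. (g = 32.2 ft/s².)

For a rectangular channel the momentum equation gives q² = ½·g·y₁·y₂·(y₁ + y₂) = ½×32.2×1.38×10.8×12.2 = 2923.
q = √2923 = 54.1 ft²/s.
V₁ = q/y₁ = 54.1/1.38 = 39.2 ft/s.

V₁ = 39.2 ft/s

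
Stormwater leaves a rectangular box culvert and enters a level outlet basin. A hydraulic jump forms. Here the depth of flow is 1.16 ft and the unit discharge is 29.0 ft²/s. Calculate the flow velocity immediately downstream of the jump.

V₁ = q/y₁ = 29.0/1.16 = 25.0 ft/s. Fr₁ = V₁/√(g·y₁) = 25.0/√(32.2×1.16) = 4.09.
Sequent-depth ratio: y₂/y₁ = ½[√(1 + 8Fr₁²) − 1] = ½[√134.9 − 1] = 5.31.
y₂ = 5.31 × 1.16 = 6.16 ft.
V₂ = q/y₂ = 29.0/6.16 = 4.71 ft/s.

V₂ = 4.71 ft/s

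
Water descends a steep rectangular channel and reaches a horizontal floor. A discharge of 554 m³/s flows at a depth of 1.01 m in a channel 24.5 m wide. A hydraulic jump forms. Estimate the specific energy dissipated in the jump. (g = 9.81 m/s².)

q = Q/b = 554/24.5 = 22.6 m²/s; V₁ = q/y₁ = 22.4 m/s. Fr₁ = V₁/√(g·y₁) = 7.11.
Conjugate-depth relation: y₂/y₁ = ½[√(1 + 8Fr₁²) − 1] = ½[√405.7 − 1] = 9.57.
y₂ = 9.57 × 1.01 = 9.67 m.
Head loss: ΔE = (y₂ − y₁)³/(4y₁y₂) = (9.67 − 1.01)³/(4×1.01×9.67) = 649/39.1 = 16.6 m.

ΔE = 16.6 m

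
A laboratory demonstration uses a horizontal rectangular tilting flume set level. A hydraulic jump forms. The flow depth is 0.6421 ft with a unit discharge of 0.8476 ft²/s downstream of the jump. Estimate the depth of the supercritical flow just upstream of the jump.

V₂ = q/y₂ = 0.8476/0.6421 = 1.320 ft/s; Fr₂ = V₂/√(g·y₂) = 0.2903.
The Bélanger relation is symmetric: y₁/y₂ = ½[√(1 + 8Fr₂²) − 1] = ½[√1.6742 − 1] = 0.1470.
y₁ = 0.1470 × 0.6421 = 0.09436 ft.

y₁ = 0.09436 ft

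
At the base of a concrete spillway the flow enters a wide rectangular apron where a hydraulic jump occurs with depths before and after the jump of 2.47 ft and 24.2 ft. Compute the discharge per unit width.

For a rectangular channel the momentum equation gives q² = ½·g·y₁·y₂·(y₁ + y₂) = ½×32.2×2.47×24.2×26.7 = 25666.
q = √25666 = 160 ft²/s.

q = 160 ft²/s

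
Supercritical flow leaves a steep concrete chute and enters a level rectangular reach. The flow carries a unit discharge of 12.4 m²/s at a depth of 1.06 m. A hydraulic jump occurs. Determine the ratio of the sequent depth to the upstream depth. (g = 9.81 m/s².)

V₁ = q/y₁ = 12.4/1.06 = 11.7 m/s. Fr₁ = V₁/√(g·y₁) = 11.7/√(9.81×1.06) = 3.63.
From the momentum equation for a rectangular channel, y₂/y₁ = ½[√(1 + 8Fr₁²) − 1] = ½[√106.3 − 1] = 4.65.

y₂/y₁ = 4.65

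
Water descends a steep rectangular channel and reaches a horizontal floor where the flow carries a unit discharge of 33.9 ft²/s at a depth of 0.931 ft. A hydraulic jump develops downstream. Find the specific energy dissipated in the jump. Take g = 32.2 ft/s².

V₁ = q/y₁ = 33.9/0.931 = 36.4 ft/s. Fr₁ = V₁/√(g·y₁) = 36.4/√(32.2×0.931) = 6.65.
Bélanger equation: y₂/y₁ = ½[√(1 + 8Fr₁²) − 1] = ½[√354.8 − 1] = 8.92.
y₂ = 8.92 × 0.931 = 8.30 ft.
V₂ = q/y₂ = 33.9/8.30 = 4.08 ft/s. E₁ = y₁ + V₁²/2g = 21.5 ft; E₂ = y₂ + V₂²/2g = 8.56 ft. ΔE = E₁ − E₂ = 13.0 ft.

ΔE = 13.0 ft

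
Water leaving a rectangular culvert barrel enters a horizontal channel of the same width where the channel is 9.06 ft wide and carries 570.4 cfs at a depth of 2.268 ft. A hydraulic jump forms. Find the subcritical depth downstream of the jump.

q = Q/b = 570.4/9.06 = 62.96 ft²/s; V₁ = q/y₁ = 27.76 ft/s. Fr₁ = V₁/√(g·y₁) = 3.248.
By Bélanger, y₂/y₁ = ½[√(1 + 8Fr₁²) − 1] = ½[√85.413 − 1] = 4.121.
y₂ = 4.121 × 2.268 = 9.346 ft.

y₂ = 9.346 ft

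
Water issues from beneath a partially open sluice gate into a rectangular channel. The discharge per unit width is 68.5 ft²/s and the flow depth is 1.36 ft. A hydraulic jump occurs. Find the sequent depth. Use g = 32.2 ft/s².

y₂ = 14.0 ft

V₁ = q/y₁ = 68.5/1.36 = 50.4 ft/s. Fr₁ = V₁/√(g·y₁) = 50.4/√(32.2×1.36) = 7.61.
By Bélanger, y₂/y₁ = ½[√(1 + 8Fr₁²) − 1] = ½[√464.4 − 1] = 10.3.
y₂ = 10.3 × 1.36 = 14.0 ft.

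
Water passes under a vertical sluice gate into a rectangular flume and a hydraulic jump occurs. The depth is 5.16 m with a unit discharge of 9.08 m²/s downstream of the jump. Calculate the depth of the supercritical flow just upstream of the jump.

y₁ = 0.569 m

V₂ = q/y₂ = 9.08/5.16 = 1.76 m/s; Fr₂ = V₂/√(g·y₂) = 0.247.
The Bélanger relation is symmetric: y₁/y₂ = ½[√(1 + 8Fr₂²) − 1] = ½[√1.489 − 1] = 0.110.
y₁ = 0.110 × 5.16 = 0.569 m.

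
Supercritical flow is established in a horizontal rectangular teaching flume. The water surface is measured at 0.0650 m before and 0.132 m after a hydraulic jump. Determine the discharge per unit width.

For a rectangular channel the momentum equation gives q² = ½·g·y₁·y₂·(y₁ + y₂) = ½×9.81×0.0650×0.132×0.197 = 0.00829.
q = √0.00829 = 0.0911 m²/s.

q = 0.0911 m²/s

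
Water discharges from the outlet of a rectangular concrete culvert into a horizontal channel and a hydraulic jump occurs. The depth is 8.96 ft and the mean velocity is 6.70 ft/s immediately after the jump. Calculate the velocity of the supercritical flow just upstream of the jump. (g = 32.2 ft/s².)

Fr₂ = V₂/√(g·y₂) = 6.70/√(32.2×8.96) = 0.394.
From the momentum equation (using Fr₂), y₁/y₂ = ½[√(1 + 8Fr₂²) − 1] = ½[√2.245 − 1] = 0.249.
y₁ = 0.249 × 8.96 = 2.23 ft.
V₁ = q/y₁ = 60.0/2.23 = 26.9 ft/s.

V₁ = 26.9 ft/s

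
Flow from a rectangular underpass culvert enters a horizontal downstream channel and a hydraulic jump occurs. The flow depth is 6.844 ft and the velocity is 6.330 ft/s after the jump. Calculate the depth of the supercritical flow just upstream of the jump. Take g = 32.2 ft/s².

Fr₂ = V₂/√(g·y₂) = 6.330/√(32.2×6.844) = 0.4264.
From the momentum equation (using Fr₂), y₁/y₂ = ½[√(1 + 8Fr₂²) − 1] = ½[√2.4546 − 1] = 0.2834.
y₁ = 0.2834 × 6.844 = 1.939 ft.

y₁ = 1.939 ft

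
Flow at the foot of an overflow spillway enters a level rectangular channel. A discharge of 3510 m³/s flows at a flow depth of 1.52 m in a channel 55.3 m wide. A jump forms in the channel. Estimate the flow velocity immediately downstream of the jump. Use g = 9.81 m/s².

q = Q/b = 3510/55.3 = 63.5 m²/s; V₁ = q/y₁ = 41.8 m/s. Fr₁ = V₁/√(g·y₁) = 10.8.
Sequent-depth ratio: y₂/y₁ = ½[√(1 + 8Fr₁²) − 1] = ½[√936.5 − 1] = 14.8.
y₂ = 14.8 × 1.52 = 22.5 m.
V₂ = q/y₂ = 63.5/22.5 = 2.82 m/s.

V₂ = 2.82 m/s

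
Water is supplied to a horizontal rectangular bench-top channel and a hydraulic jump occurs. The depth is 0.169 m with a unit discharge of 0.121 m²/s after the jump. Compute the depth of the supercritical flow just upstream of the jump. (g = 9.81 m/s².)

V₂ = q/y₂ = 0.121/0.169 = 0.716 m/s; Fr₂ = V₂/√(g·y₂) = 0.556.
From the momentum equation (using Fr₂), y₁/y₂ = ½[√(1 + 8Fr₂²) − 1] = ½[√3.474 − 1] = 0.432.
y₁ = 0.432 × 0.169 = 0.0730 m.

y₁ = 0.0730 m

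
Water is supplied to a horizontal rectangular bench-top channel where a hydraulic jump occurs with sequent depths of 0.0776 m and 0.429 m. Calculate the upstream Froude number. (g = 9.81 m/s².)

For a rectangular channel the momentum equation gives q² = ½·g·y₁·y₂·(y₁ + y₂) = ½×9.81×0.0776×0.429×0.507 = 0.0827.
q = √0.0827 = 0.288 m²/s.
V₁ = q/y₁ = 3.71 m/s; Fr₁ = V₁/√(g·y₁) = 4.25.

Fr₁ = 4.25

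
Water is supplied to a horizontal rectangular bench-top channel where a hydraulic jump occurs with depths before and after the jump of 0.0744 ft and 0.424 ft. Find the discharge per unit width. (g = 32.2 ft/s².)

q = 0.503 ft²/s

For a rectangular channel the momentum equation gives q² = ½·g·y₁·y₂·(y₁ + y₂) = ½×32.2×0.0744×0.424×0.498 = 0.253.
q = √0.253 = 0.503 ft²/s.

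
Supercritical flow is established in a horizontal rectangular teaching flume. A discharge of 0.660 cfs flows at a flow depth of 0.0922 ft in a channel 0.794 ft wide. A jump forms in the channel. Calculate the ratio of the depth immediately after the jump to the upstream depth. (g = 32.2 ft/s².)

q = Q/b = 0.660/0.794 = 0.831 ft²/s; V₁ = q/y₁ = 9.02 ft/s. Fr₁ = V₁/√(g·y₁) = 5.23.
From the momentum equation for a rectangular channel, y₂/y₁ = ½[√(1 + 8Fr₁²) − 1] = ½[√220.0 − 1] = 6.92.

y₂/y₁ = 6.92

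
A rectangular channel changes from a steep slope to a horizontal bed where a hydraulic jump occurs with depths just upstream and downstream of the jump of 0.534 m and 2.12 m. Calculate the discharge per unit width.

For a rectangular channel the momentum equation gives q² = ½·g·y₁·y₂·(y₁ + y₂) = ½×9.81×0.534×2.12×2.65 = 14.7.
q = √14.7 = 3.84 m²/s.

q = 3.84 m²/s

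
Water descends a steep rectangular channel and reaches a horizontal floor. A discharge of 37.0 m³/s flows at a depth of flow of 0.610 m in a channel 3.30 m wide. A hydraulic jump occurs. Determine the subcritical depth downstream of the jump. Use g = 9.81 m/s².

y₂ = 6.18 m

q = Q/b = 37.0/3.30 = 11.2 m²/s; V₁ = q/y₁ = 18.4 m/s. Fr₁ = V₁/√(g·y₁) = 7.51.
Bélanger equation: y₂/y₁ = ½[√(1 + 8Fr₁²) − 1] = ½[√452.7 − 1] = 10.1.
y₂ = 10.1 × 0.610 = 6.18 m.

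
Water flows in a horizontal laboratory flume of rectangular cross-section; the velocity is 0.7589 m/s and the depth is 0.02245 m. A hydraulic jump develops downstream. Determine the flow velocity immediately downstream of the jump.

Fr₁ = V₁/√(g·y₁) = 0.7589/√(9.81×0.02245) = 1.617.
By Bélanger, y₂/y₁ = ½[√(1 + 8Fr₁²) − 1] = ½[√21.921 − 1] = 1.841.
y₂ = 1.841 × 0.02245 = 0.04133 m.
q = V₁·y₁ = 0.7589 × 0.02245 = 0.01704 m²/s.
V₂ = q/y₂ = 0.01704/0.04133 = 0.4122 m/s.

V₂ = 0.4122 m/s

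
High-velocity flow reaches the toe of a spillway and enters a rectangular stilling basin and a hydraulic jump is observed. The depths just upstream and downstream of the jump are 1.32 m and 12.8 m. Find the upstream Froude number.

For a rectangular channel the momentum equation gives q² = ½·g·y₁·y₂·(y₁ + y₂) = ½×9.81×1.32×12.8×14.1 = 1170.
q = √1170 = 34.2 m²/s.
V₁ = q/y₁ = 25.9 m/s; Fr₁ = V₁/√(g·y₁) = 7.20.

Fr₁ = 7.20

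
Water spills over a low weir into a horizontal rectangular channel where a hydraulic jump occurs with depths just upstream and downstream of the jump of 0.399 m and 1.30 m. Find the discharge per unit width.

For a rectangular channel the momentum equation gives q² = ½·g·y₁·y₂·(y₁ + y₂) = ½×9.81×0.399×1.30×1.70 = 4.32.
q = √4.32 = 2.08 m²/s.

q = 2.08 m²/s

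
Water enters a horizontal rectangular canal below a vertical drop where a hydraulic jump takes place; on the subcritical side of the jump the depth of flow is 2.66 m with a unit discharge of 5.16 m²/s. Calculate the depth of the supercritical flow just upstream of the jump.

V₂ = q/y₂ = 5.16/2.66 = 1.94 m/s; Fr₂ = V₂/√(g·y₂) = 0.380.
The Bélanger relation is symmetric: y₁/y₂ = ½[√(1 + 8Fr₂²) − 1] = ½[√2.154 − 1] = 0.234.
y₁ = 0.234 × 2.66 = 0.622 m.

y₁ = 0.622 m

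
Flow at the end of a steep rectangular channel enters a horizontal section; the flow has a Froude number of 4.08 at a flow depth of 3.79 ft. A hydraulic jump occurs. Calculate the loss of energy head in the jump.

ΔE = 14.2 ft

Fr₁ = 4.08 (given).
Sequent-depth ratio: y₂/y₁ = ½[√(1 + 8Fr₁²) − 1] = ½[√134.2 − 1] = 5.29.
y₂ = 5.29 × 3.79 = 20.1 ft.
V₁ = Fr₁·√(g·y₁) = 4.08×√(32.2×3.79) = 45.1 ft/s; q = V₁·y₁ = 171 ft²/s. V₂ = q/y₂ = 171/20.1 = 8.52 ft/s. E₁ = y₁ + V₁²/2g = 35.3 ft; E₂ = y₂ + V₂²/2g = 21.2 ft. ΔE = E₁ − E₂ = 14.2 ft.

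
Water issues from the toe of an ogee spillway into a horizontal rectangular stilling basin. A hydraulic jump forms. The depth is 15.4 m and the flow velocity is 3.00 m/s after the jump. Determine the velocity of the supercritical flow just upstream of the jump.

Fr₂ = V₂/√(g·y₂) = 3.00/√(9.81×15.4) = 0.244.
The Bélanger relation is symmetric: y₁/y₂ = ½[√(1 + 8Fr₂²) − 1] = ½[√1.477 − 1] = 0.108.
y₁ = 0.108 × 15.4 = 1.66 m.
V₁ = q/y₁ = 46.2/1.66 = 27.9 m/s.

V₁ = 27.9 m/s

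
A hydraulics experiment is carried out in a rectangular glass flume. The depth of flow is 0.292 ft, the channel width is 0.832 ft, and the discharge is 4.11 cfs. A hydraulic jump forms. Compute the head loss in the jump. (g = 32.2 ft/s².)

ΔE = 2.52 ft

q = Q/b = 4.11/0.832 = 4.94 ft²/s; V₁ = q/y₁ = 16.9 ft/s. Fr₁ = V₁/√(g·y₁) = 5.52.
Bélanger equation: y₂/y₁ = ½[√(1 + 8Fr₁²) − 1] = ½[√244.5 − 1] = 7.32.
y₂ = 7.32 × 0.292 = 2.14 ft.
Head loss: ΔE = (y₂ − y₁)³/(4y₁y₂) = (2.14 − 0.292)³/(4×0.292×2.14) = 6.28/2.50 = 2.52 ft.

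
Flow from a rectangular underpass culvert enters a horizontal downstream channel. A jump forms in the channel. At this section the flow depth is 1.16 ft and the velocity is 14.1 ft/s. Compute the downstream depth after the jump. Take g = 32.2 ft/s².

Fr₁ = V₁/√(g·y₁) = 14.1/√(32.2×1.16) = 2.31.
Conjugate-depth relation: y₂/y₁ = ½[√(1 + 8Fr₁²) − 1] = ½[√43.58 − 1] = 2.80.
y₂ = 2.80 × 1.16 = 3.25 ft.

y₂ = 3.25 ft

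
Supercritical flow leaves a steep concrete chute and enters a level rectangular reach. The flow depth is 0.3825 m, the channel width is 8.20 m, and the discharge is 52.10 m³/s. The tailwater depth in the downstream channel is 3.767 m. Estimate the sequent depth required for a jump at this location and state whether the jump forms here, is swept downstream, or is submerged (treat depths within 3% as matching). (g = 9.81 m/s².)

y₂ = 4.451 m; the jump is swept downstream

q = Q/b = 52.10/8.20 = 6.354 m²/s; V₁ = q/y₁ = 16.61 m/s. Fr₁ = V₁/√(g·y₁) = 8.575.
Sequent-depth ratio: y₂/y₁ = ½[√(1 + 8Fr₁²) − 1] = ½[√589.27 − 1] = 11.64.
y₂ = 11.64 × 0.3825 = 4.451 m.
Tailwater y_tw = 3.767 m: y_tw < y₂, so the jump is swept downstream.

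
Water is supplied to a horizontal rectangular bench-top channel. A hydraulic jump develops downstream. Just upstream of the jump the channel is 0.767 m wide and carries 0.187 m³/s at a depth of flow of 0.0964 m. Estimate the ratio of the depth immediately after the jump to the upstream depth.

q = Q/b = 0.187/0.767 = 0.244 m²/s; V₁ = q/y₁ = 2.53 m/s. Fr₁ = V₁/√(g·y₁) = 2.60.
Bélanger equation: y₂/y₁ = ½[√(1 + 8Fr₁²) − 1] = ½[√55.11 − 1] = 3.21.

y₂/y₁ = 3.21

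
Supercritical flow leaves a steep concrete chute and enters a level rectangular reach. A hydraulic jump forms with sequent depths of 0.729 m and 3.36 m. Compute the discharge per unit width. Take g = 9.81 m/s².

q = 7.01 m²/s

For a rectangular channel the momentum equation gives q² = ½·g·y₁·y₂·(y₁ + y₂) = ½×9.81×0.729×3.36×4.09 = 49.1.
q = √49.1 = 7.01 m²/s.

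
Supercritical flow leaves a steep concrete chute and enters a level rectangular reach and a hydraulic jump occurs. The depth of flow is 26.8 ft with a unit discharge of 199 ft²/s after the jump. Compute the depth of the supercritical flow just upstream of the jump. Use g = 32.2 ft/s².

V₂ = q/y₂ = 199/26.8 = 7.43 ft/s; Fr₂ = V₂/√(g·y₂) = 0.253.
The Bélanger relation is symmetric: y₁/y₂ = ½[√(1 + 8Fr₂²) − 1] = ½[√1.511 − 1] = 0.115.
y₁ = 0.115 × 26.8 = 3.07 ft.

y₁ = 3.07 ft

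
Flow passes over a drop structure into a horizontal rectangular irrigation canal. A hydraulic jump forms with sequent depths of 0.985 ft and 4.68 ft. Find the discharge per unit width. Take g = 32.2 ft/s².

For a rectangular channel the momentum equation gives q² = ½·g·y₁·y₂·(y₁ + y₂) = ½×32.2×0.985×4.68×5.67 = 420.
q = √420 = 20.5 ft²/s.

q = 20.5 ft²/s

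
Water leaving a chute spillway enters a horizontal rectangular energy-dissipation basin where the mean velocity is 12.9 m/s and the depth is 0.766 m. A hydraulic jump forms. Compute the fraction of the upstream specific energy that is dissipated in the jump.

ΔE/E₁ = 0.465 (46.5%)

Fr₁ = V₁/√(g·y₁) = 12.9/√(9.81×0.766) = 4.71.
From the momentum equation for a rectangular channel, y₂/y₁ = ½[√(1 + 8Fr₁²) − 1] = ½[√178.2 − 1] = 6.17.
y₂ = 6.17 × 0.766 = 4.73 m.
E₁ = y₁ + V₁²/2g = 9.25 m. ΔE = (y₂ − y₁)³/(4y₁y₂) = 4.30 m. ΔE/E₁ = 4.30/9.25 = 0.465.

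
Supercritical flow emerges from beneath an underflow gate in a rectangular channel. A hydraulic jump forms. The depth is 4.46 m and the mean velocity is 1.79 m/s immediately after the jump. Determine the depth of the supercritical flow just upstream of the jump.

Fr₂ = V₂/√(g·y₂) = 1.79/√(9.81×4.46) = 0.271.
Since the conjugate-depth ratio holds either way, y₁/y₂ = ½[√(1 + 8Fr₂²) − 1] = ½[√1.586 − 1] = 0.130.
y₁ = 0.130 × 4.46 = 0.578 m.

y₁ = 0.578 m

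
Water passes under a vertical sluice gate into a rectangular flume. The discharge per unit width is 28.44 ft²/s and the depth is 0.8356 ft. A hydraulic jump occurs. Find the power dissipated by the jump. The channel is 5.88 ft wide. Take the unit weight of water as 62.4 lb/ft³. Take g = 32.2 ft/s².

P = 213.3 hp

V₁ = q/y₁ = 28.44/0.8356 = 34.04 ft/s. Fr₁ = V₁/√(g·y₁) = 34.04/√(32.2×0.8356) = 6.562.
Sequent-depth ratio: y₂/y₁ = ½[√(1 + 8Fr₁²) − 1] = ½[√345.43 − 1] = 8.793.
y₂ = 8.793 × 0.8356 = 7.347 ft.
Head loss: ΔE = (y₂ − y₁)³/(4y₁y₂) = (7.347 − 0.8356)³/(4×0.8356×7.347) = 276.1/24.56 = 11.24 ft.
Q = q·b = 28.44 × 5.88 = 167.2 cfs. P = γ·Q·ΔE/550 = 62.4 × 167.2 × 11.24 / 550 = 213.3 hp.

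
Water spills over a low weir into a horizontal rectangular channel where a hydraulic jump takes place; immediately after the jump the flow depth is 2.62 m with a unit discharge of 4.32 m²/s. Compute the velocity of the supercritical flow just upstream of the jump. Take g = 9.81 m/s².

V₁ = 9.19 m/s

V₂ = q/y₂ = 4.32/2.62 = 1.65 m/s; Fr₂ = V₂/√(g·y₂) = 0.325.
Applying the sequent-depth relation in reverse, y₁/y₂ = ½[√(1 + 8Fr₂²) − 1] = ½[√1.846 − 1] = 0.179.
y₁ = 0.179 × 2.62 = 0.470 m.
V₁ = q/y₁ = 4.32/0.470 = 9.19 m/s.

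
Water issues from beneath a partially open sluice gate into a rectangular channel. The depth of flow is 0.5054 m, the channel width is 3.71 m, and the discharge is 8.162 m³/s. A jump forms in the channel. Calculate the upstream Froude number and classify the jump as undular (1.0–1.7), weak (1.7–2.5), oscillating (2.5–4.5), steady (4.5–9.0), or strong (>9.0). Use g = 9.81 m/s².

Fr₁ = 1.955; weak jump

q = Q/b = 8.162/3.71 = 2.200 m²/s; V₁ = q/y₁ = 4.353 m/s. Fr₁ = V₁/√(g·y₁) = 1.955.
Fr₁ = 1.955 lies in the weak range.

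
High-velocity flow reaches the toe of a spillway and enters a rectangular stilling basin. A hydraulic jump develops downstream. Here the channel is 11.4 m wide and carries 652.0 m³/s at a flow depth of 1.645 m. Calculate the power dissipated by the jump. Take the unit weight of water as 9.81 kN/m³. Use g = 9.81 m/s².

q = Q/b = 652.0/11.4 = 57.19 m²/s; V₁ = q/y₁ = 34.77 m/s. Fr₁ = V₁/√(g·y₁) = 8.655.
Conjugate-depth relation: y₂/y₁ = ½[√(1 + 8Fr₁²) − 1] = ½[√600.25 − 1] = 11.75.
y₂ = 11.75 × 1.645 = 19.33 m.
V₂ = q/y₂ = 57.19/19.33 = 2.959 m/s. E₁ = y₁ + V₁²/2g = 63.26 m; E₂ = y₂ + V₂²/2g = 19.78 m. ΔE = E₁ − E₂ = 43.48 m.
P = γ·Q·ΔE = 9.81 × 652.0 × 43.48 = 278106 kW.

P = 278106 kW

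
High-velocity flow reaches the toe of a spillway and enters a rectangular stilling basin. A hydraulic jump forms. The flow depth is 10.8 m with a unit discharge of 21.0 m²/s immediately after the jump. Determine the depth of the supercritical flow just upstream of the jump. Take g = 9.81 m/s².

y₁ = 0.722 m

V₂ = q/y₂ = 21.0/10.8 = 1.94 m/s; Fr₂ = V₂/√(g·y₂) = 0.189.
The Bélanger relation is symmetric: y₁/y₂ = ½[√(1 + 8Fr₂²) − 1] = ½[√1.285 − 1] = 0.0669.
y₁ = 0.0669 × 10.8 = 0.722 m.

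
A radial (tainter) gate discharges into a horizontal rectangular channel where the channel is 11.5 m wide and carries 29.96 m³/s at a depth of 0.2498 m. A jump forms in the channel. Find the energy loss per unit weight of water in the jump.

ΔE = 3.492 m

q = Q/b = 29.96/11.5 = 2.605 m²/s; V₁ = q/y₁ = 10.43 m/s. Fr₁ = V₁/√(g·y₁) = 6.662.
By Bélanger, y₂/y₁ = ½[√(1 + 8Fr₁²) − 1] = ½[√356.08 − 1] = 8.935.
y₂ = 8.935 × 0.2498 = 2.232 m.
V₂ = q/y₂ = 2.605/2.232 = 1.167 m/s. E₁ = y₁ + V₁²/2g = 5.794 m; E₂ = y₂ + V₂²/2g = 2.301 m. ΔE = E₁ − E₂ = 3.492 m.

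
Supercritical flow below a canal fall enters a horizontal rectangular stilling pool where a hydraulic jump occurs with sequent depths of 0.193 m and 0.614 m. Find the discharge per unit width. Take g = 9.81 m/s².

For a rectangular channel the momentum equation gives q² = ½·g·y₁·y₂·(y₁ + y₂) = ½×9.81×0.193×0.614×0.807 = 0.469.
q = √0.469 = 0.685 m²/s.

q = 0.685 m²/s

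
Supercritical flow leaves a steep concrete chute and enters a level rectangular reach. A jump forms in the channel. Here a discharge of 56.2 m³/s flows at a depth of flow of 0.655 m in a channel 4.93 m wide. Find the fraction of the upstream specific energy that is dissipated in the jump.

ΔE/E₁ = 0.613 (61.3%)

q = Q/b = 56.2/4.93 = 11.4 m²/s; V₁ = q/y₁ = 17.4 m/s. Fr₁ = V₁/√(g·y₁) = 6.87.
From the momentum equation for a rectangular channel, y₂/y₁ = ½[√(1 + 8Fr₁²) − 1] = ½[√378.1 − 1] = 9.22.
y₂ = 9.22 × 0.655 = 6.04 m.
E₁ = y₁ + V₁²/2g = 16.1 m. ΔE = (y₂ − y₁)³/(4y₁y₂) = 9.87 m. ΔE/E₁ = 9.87/16.1 = 0.613.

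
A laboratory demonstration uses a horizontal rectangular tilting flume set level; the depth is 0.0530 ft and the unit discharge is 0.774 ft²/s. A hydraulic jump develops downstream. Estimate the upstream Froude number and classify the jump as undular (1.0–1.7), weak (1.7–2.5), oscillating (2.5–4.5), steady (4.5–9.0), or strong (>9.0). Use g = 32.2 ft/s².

V₁ = q/y₁ = 0.774/0.0530 = 14.6 ft/s. Fr₁ = V₁/√(g·y₁) = 14.6/√(32.2×0.0530) = 11.2.
Fr₁ = 11.2 lies in the strong range.

Fr₁ = 11.2; strong jump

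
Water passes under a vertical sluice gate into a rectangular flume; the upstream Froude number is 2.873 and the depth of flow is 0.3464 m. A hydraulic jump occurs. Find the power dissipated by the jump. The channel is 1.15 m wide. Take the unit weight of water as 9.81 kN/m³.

Fr₁ = 2.873 (given).
Sequent-depth ratio: y₂/y₁ = ½[√(1 + 8Fr₁²) − 1] = ½[√67.033 − 1] = 3.594.
y₂ = 3.594 × 0.3464 = 1.245 m.
V₁ = Fr₁·√(g·y₁) = 2.873×√(9.81×0.3464) = 5.296 m/s; q = V₁·y₁ = 1.835 m²/s. V₂ = q/y₂ = 1.835/1.245 = 1.474 m/s. E₁ = y₁ + V₁²/2g = 1.776 m; E₂ = y₂ + V₂²/2g = 1.356 m. ΔE = E₁ − E₂ = 0.4205 m.
Q = q·b = 1.835 × 1.15 = 2.110 m³/s. P = γ·Q·ΔE = 9.81 × 2.110 × 0.4205 = 8.702 kW.

P = 8.702 kW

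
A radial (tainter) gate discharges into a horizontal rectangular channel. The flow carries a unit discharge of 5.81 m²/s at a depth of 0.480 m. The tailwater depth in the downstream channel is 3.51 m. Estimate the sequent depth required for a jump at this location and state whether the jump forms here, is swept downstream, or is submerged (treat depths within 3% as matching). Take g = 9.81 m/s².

y₂ = 3.55 m; the jump forms here

V₁ = q/y₁ = 5.81/0.480 = 12.1 m/s. Fr₁ = V₁/√(g·y₁) = 12.1/√(9.81×0.480) = 5.58.
Sequent-depth ratio: y₂/y₁ = ½[√(1 + 8Fr₁²) − 1] = ½[√249.9 − 1] = 7.40.
y₂ = 7.40 × 0.480 = 3.55 m.
Tailwater y_tw = 3.51 m: y_tw ≈ y₂, so the jump forms here.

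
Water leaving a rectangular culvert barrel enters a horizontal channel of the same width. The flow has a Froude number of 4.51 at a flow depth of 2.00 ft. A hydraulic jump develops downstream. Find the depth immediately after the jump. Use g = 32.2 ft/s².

y₂ = 11.8 ft

Fr₁ = 4.51 (given).
Sequent-depth ratio: y₂/y₁ = ½[√(1 + 8Fr₁²) − 1] = ½[√163.7 − 1] = 5.90.
y₂ = 5.90 × 2.00 = 11.8 ft.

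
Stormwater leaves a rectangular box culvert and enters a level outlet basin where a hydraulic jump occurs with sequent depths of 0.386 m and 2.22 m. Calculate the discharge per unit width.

For a rectangular channel the momentum equation gives q² = ½·g·y₁·y₂·(y₁ + y₂) = ½×9.81×0.386×2.22×2.61 = 11.0.
q = √11.0 = 3.31 m²/s.

q = 3.31 m²/s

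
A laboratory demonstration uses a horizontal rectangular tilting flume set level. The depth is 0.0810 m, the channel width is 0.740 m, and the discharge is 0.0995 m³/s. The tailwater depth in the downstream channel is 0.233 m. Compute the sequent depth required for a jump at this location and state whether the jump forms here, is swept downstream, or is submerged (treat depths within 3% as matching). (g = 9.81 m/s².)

q = Q/b = 0.0995/0.740 = 0.134 m²/s; V₁ = q/y₁ = 1.66 m/s. Fr₁ = V₁/√(g·y₁) = 1.86.
Conjugate-depth relation: y₂/y₁ = ½[√(1 + 8Fr₁²) − 1] = ½[√28.74 − 1] = 2.18.
y₂ = 2.18 × 0.0810 = 0.177 m.
Tailwater y_tw = 0.233 m: y_tw > y₂, so the jump is submerged.

y₂ = 0.177 m; the jump is submerged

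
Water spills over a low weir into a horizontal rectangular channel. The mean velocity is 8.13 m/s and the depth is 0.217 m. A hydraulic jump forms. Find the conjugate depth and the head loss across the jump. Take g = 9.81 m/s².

y₂ = 1.60 m; ΔE = 1.92 m

Fr₁ = V₁/√(g·y₁) = 8.13/√(9.81×0.217) = 5.57.
Sequent-depth ratio: y₂/y₁ = ½[√(1 + 8Fr₁²) − 1] = ½[√249.4 − 1] = 7.40.
y₂ = 7.40 × 0.217 = 1.60 m.
q = V₁·y₁ = 8.13 × 0.217 = 1.76 m²/s. V₂ = q/y₂ = 1.76/1.60 = 1.10 m/s. E₁ = y₁ + V₁²/2g = 3.59 m; E₂ = y₂ + V₂²/2g = 1.67 m. ΔE = E₁ − E₂ = 1.92 m.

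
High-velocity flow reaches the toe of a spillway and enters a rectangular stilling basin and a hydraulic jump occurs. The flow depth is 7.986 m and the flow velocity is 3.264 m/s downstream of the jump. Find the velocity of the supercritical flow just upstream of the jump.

Fr₂ = V₂/√(g·y₂) = 3.264/√(9.81×7.986) = 0.3688.
From the momentum equation (using Fr₂), y₁/y₂ = ½[√(1 + 8Fr₂²) − 1] = ½[√2.0879 − 1] = 0.2225.
y₁ = 0.2225 × 7.986 = 1.777 m.
V₁ = q/y₁ = 26.07/1.777 = 14.67 m/s.

V₁ = 14.67 m/s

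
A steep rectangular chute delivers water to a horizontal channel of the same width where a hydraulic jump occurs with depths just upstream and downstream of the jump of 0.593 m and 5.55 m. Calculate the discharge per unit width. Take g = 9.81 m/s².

For a rectangular channel the momentum equation gives q² = ½·g·y₁·y₂·(y₁ + y₂) = ½×9.81×0.593×5.55×6.14 = 99.2.
q = √99.2 = 9.96 m²/s.

q = 9.96 m²/s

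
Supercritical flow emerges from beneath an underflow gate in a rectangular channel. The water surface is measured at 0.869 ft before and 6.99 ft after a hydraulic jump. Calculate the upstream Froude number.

For a rectangular channel the momentum equation gives q² = ½·g·y₁·y₂·(y₁ + y₂) = ½×32.2×0.869×6.99×7.86 = 769.
q = √769 = 27.7 ft²/s.
V₁ = q/y₁ = 31.9 ft/s; Fr₁ = V₁/√(g·y₁) = 6.03.

Fr₁ = 6.03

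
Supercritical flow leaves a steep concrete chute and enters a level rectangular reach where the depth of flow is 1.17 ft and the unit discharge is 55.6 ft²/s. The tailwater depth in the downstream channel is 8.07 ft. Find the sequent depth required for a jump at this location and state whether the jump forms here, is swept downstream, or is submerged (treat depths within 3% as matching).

V₁ = q/y₁ = 55.6/1.17 = 47.5 ft/s. Fr₁ = V₁/√(g·y₁) = 47.5/√(32.2×1.17) = 7.74.
Sequent-depth ratio: y₂/y₁ = ½[√(1 + 8Fr₁²) − 1] = ½[√480.5 − 1] = 10.5.
y₂ = 10.5 × 1.17 = 12.2 ft.
Tailwater y_tw = 8.07 ft: y_tw < y₂, so the jump is swept downstream.

y₂ = 12.2 ft; the jump is swept downstream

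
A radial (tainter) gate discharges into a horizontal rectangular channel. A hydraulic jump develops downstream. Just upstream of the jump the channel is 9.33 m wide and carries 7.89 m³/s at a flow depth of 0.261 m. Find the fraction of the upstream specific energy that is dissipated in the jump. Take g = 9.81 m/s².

ΔE/E₁ = 0.0948 (9.48%)

q = Q/b = 7.89/9.33 = 0.846 m²/s; V₁ = q/y₁ = 3.24 m/s. Fr₁ = V₁/√(g·y₁) = 2.02.
Conjugate-depth relation: y₂/y₁ = ½[√(1 + 8Fr₁²) − 1] = ½[√33.80 − 1] = 2.41.
y₂ = 2.41 × 0.261 = 0.628 m.
E₁ = y₁ + V₁²/2g = 0.796 m. ΔE = (y₂ − y₁)³/(4y₁y₂) = 0.0755 m. ΔE/E₁ = 0.0755/0.796 = 0.0948.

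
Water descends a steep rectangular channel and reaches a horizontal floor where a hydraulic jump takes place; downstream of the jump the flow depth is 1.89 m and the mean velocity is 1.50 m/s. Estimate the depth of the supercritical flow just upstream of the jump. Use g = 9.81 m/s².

y₁ = 0.382 m

Fr₂ = V₂/√(g·y₂) = 1.50/√(9.81×1.89) = 0.348.
The Bélanger relation is symmetric: y₁/y₂ = ½[√(1 + 8Fr₂²) − 1] = ½[√1.971 − 1] = 0.202.
y₁ = 0.202 × 1.89 = 0.382 m.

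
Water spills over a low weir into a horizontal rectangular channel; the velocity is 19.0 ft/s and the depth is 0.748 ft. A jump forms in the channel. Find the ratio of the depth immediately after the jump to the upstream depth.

Fr₁ = V₁/√(g·y₁) = 19.0/√(32.2×0.748) = 3.87.
Bélanger equation: y₂/y₁ = ½[√(1 + 8Fr₁²) − 1] = ½[√120.9 − 1] = 5.00.

y₂/y₁ = 5.00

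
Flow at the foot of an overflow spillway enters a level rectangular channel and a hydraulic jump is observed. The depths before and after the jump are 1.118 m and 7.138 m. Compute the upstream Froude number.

For a rectangular channel the momentum equation gives q² = ½·g·y₁·y₂·(y₁ + y₂) = ½×9.81×1.118×7.138×8.256 = 323.2.
q = √323.2 = 17.98 m²/s.
V₁ = q/y₁ = 16.08 m/s; Fr₁ = V₁/√(g·y₁) = 4.855.

Fr₁ = 4.855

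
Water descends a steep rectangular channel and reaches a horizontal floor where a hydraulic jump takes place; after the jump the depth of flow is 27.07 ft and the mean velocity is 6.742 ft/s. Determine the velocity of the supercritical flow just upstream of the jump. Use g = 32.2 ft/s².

Fr₂ = V₂/√(g·y₂) = 6.742/√(32.2×27.07) = 0.2284.
Applying the sequent-depth relation in reverse, y₁/y₂ = ½[√(1 + 8Fr₂²) − 1] = ½[√1.4172 − 1] = 0.09523.
y₁ = 0.09523 × 27.07 = 2.578 ft.
V₁ = q/y₁ = 182.5/2.578 = 70.80 ft/s.

V₁ = 70.80 ft/s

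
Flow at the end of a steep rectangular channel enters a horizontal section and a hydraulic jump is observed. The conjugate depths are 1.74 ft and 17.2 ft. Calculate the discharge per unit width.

For a rectangular channel the momentum equation gives q² = ½·g·y₁·y₂·(y₁ + y₂) = ½×32.2×1.74×17.2×18.9 = 9126.
q = √9126 = 95.5 ft²/s.

q = 95.5 ft²/s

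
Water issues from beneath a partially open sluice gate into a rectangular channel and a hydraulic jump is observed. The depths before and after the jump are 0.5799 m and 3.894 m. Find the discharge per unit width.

q = 7.039 m²/s

For a rectangular channel the momentum equation gives q² = ½·g·y₁·y₂·(y₁ + y₂) = ½×9.81×0.5799×3.894×4.474 = 49.55.
q = √49.55 = 7.039 m²/s.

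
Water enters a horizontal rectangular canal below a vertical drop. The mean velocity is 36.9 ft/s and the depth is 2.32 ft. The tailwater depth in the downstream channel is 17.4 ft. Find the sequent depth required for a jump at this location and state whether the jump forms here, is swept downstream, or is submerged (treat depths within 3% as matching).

y₂ = 12.9 ft; the jump is submerged

Fr₁ = V₁/√(g·y₁) = 36.9/√(32.2×2.32) = 4.27.
Conjugate-depth relation: y₂/y₁ = ½[√(1 + 8Fr₁²) − 1] = ½[√146.8 − 1] = 5.56.
y₂ = 5.56 × 2.32 = 12.9 ft.
Tailwater y_tw = 17.4 ft: y_tw > y₂, so the jump is submerged.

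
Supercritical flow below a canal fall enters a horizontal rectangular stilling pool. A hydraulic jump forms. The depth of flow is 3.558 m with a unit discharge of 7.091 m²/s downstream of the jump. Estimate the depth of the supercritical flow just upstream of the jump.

V₂ = q/y₂ = 7.091/3.558 = 1.993 m/s; Fr₂ = V₂/√(g·y₂) = 0.3373.
From the momentum equation (using Fr₂), y₁/y₂ = ½[√(1 + 8Fr₂²) − 1] = ½[√1.9104 − 1] = 0.1911.
y₁ = 0.1911 × 3.558 = 0.6799 m.

y₁ = 0.6799 m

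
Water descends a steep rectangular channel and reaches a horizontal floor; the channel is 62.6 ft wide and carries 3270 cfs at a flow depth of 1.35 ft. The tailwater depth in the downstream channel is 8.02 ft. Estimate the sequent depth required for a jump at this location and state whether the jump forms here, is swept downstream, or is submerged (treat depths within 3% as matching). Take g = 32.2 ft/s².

y₂ = 10.5 ft; the jump is swept downstream

q = Q/b = 3270/62.6 = 52.2 ft²/s; V₁ = q/y₁ = 38.7 ft/s. Fr₁ = V₁/√(g·y₁) = 5.87.
Bélanger equation: y₂/y₁ = ½[√(1 + 8Fr₁²) − 1] = ½[√276.5 − 1] = 7.81.
y₂ = 7.81 × 1.35 = 10.5 ft.
Tailwater y_tw = 8.02 ft: y_tw < y₂, so the jump is swept downstream.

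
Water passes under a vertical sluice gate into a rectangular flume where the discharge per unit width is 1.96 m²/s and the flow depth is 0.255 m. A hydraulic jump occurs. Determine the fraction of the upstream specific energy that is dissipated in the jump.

ΔE/E₁ = 0.478 (47.8%)

V₁ = q/y₁ = 1.96/0.255 = 7.69 m/s. Fr₁ = V₁/√(g·y₁) = 7.69/√(9.81×0.255) = 4.86.
Conjugate-depth relation: y₂/y₁ = ½[√(1 + 8Fr₁²) − 1] = ½[√189.9 − 1] = 6.39.
y₂ = 6.39 × 0.255 = 1.63 m.
E₁ = y₁ + V₁²/2g = 3.27 m. ΔE = (y₂ − y₁)³/(4y₁y₂) = 1.56 m. ΔE/E₁ = 1.56/3.27 = 0.478.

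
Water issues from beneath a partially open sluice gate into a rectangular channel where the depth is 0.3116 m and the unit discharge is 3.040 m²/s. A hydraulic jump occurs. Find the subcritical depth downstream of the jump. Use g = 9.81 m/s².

V₁ = q/y₁ = 3.040/0.3116 = 9.756 m/s. Fr₁ = V₁/√(g·y₁) = 9.756/√(9.81×0.3116) = 5.580.
Sequent-depth ratio: y₂/y₁ = ½[√(1 + 8Fr₁²) − 1] = ½[√250.10 − 1] = 7.407.
y₂ = 7.407 × 0.3116 = 2.308 m.

y₂ = 2.308 m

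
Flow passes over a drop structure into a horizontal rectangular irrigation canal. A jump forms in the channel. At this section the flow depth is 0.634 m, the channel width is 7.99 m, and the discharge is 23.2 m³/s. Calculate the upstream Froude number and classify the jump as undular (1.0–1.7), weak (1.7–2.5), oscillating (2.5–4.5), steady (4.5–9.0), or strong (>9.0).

q = Q/b = 23.2/7.99 = 2.90 m²/s; V₁ = q/y₁ = 4.58 m/s. Fr₁ = V₁/√(g·y₁) = 1.84.
Fr₁ = 1.84 lies in the weak range.

Fr₁ = 1.84; weak jump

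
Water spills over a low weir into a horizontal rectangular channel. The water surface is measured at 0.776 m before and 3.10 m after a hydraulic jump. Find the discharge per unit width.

q = 6.76 m²/s

For a rectangular channel the momentum equation gives q² = ½·g·y₁·y₂·(y₁ + y₂) = ½×9.81×0.776×3.10×3.88 = 45.7.
q = √45.7 = 6.76 m²/s.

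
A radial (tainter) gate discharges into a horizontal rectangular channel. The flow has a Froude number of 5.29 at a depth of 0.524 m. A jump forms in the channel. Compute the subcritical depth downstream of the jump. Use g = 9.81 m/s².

y₂ = 3.67 m

Fr₁ = 5.29 (given).
Bélanger equation: y₂/y₁ = ½[√(1 + 8Fr₁²) − 1] = ½[√224.9 − 1] = 7.00.
y₂ = 7.00 × 0.524 = 3.67 m.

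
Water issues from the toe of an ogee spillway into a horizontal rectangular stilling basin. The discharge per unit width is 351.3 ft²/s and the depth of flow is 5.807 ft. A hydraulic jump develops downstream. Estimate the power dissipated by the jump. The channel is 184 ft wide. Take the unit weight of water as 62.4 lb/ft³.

P = 200854 hp

V₁ = q/y₁ = 351.3/5.807 = 60.50 ft/s. Fr₁ = V₁/√(g·y₁) = 60.50/√(32.2×5.807) = 4.424.
By Bélanger, y₂/y₁ = ½[√(1 + 8Fr₁²) − 1] = ½[√157.58 − 1] = 5.777.
y₂ = 5.777 × 5.807 = 33.54 ft.
Head loss: ΔE = (y₂ − y₁)³/(4y₁y₂) = (33.54 − 5.807)³/(4×5.807×33.54) = 21340/779.2 = 27.39 ft.
Q = q·b = 351.3 × 184 = 64639 cfs. P = γ·Q·ΔE/550 = 62.4 × 64639 × 27.39 / 550 = 200854 hp.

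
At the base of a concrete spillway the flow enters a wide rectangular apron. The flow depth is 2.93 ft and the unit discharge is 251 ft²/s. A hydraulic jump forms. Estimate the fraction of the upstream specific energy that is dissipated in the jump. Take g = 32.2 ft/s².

ΔE/E₁ = 0.693 (69.3%)

V₁ = q/y₁ = 251/2.93 = 85.7 ft/s. Fr₁ = V₁/√(g·y₁) = 85.7/√(32.2×2.93) = 8.82.
Bélanger equation: y₂/y₁ = ½[√(1 + 8Fr₁²) − 1] = ½[√623.3 − 1] = 12.0.
y₂ = 12.0 × 2.93 = 35.1 ft.
E₁ = y₁ + V₁²/2g = 117 ft. ΔE = (y₂ − y₁)³/(4y₁y₂) = 81.0 ft. ΔE/E₁ = 81.0/117 = 0.693.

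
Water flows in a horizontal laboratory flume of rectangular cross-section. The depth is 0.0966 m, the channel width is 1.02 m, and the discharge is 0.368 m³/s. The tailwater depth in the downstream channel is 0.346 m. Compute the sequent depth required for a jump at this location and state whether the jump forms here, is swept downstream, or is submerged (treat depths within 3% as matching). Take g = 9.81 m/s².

y₂ = 0.478 m; the jump is swept downstream

q = Q/b = 0.368/1.02 = 0.361 m²/s; V₁ = q/y₁ = 3.73 m/s. Fr₁ = V₁/√(g·y₁) = 3.84.
Conjugate-depth relation: y₂/y₁ = ½[√(1 + 8Fr₁²) − 1] = ½[√118.8 − 1] = 4.95.
y₂ = 4.95 × 0.0966 = 0.478 m.
Tailwater y_tw = 0.346 m: y_tw < y₂, so the jump is swept downstream.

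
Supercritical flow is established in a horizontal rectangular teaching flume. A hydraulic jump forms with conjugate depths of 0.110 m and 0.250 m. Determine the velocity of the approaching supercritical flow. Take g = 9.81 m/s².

For a rectangular channel the momentum equation gives q² = ½·g·y₁·y₂·(y₁ + y₂) = ½×9.81×0.110×0.250×0.360 = 0.0486.
q = √0.0486 = 0.220 m²/s.
V₁ = q/y₁ = 0.220/0.110 = 2.00 m/s.

V₁ = 2.00 m/s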